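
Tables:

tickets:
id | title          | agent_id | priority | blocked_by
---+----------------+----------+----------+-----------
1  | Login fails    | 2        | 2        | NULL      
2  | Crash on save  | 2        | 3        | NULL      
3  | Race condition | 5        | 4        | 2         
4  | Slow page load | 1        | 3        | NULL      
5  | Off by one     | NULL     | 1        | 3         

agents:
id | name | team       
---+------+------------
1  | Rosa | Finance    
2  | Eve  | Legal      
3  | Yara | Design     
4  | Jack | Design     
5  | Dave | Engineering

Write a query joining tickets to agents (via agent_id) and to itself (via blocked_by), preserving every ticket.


Two LEFT JOINs from the same base table tickets: one to agents via agent_id, one to tickets itself via blocked_by. Both are LEFT so every ticket is preserved.
Match against agents:
  - ticket 1 (Login fails): agent_id=2 -> matches Eve
  - ticket 2 (Crash on save): agent_id=2 -> matches Eve
  - ticket 3 (Race condition): agent_id=5 -> matches Dave
  - ticket 4 (Slow page load): agent_id=1 -> matches Rosa
  - ticket 5 (Off by one): agent_id=NULL, no match -> kept with NULL
Match against tickets (self):
  - ticket 1 (Login fails): blocked_by=NULL -> NULL
  - ticket 2 (Crash on save): blocked_by=NULL -> NULL
  - ticket 3 (Race condition): blocked_by=2 -> Crash on save
  - ticket 4 (Slow page load): blocked_by=NULL -> NULL
  - ticket 5 (Off by one): blocked_by=3 -> Race condition

SQL:
SELECT a.title, b.name AS agent, c.title AS blocked_by
FROM tickets a
LEFT JOIN agents b ON a.agent_id = b.id
LEFT JOIN tickets c ON a.blocked_by = c.id

Result:
title          | agent | blocked_by    
---------------+-------+---------------
Login fails    | Eve   | NULL          
Crash on save  | Eve   | NULL          
Race condition | Dave  | Crash on save 
Slow page load | Rosa  | NULL          
Off by one     | NULL  | Race condition


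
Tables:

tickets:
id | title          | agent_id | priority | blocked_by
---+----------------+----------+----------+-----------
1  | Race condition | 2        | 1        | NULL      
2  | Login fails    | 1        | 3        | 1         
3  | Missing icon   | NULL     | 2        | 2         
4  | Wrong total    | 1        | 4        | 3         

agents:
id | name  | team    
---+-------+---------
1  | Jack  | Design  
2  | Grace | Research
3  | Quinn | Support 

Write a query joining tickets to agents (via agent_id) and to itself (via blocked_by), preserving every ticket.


Two LEFT JOINs from the same base table tickets: one to agents via agent_id, one to tickets itself via blocked_by. Both are LEFT so every ticket is preserved.
Match against agents:
  - ticket 1 (Race condition): agent_id=2 -> matches Grace
  - ticket 2 (Login fails): agent_id=1 -> matches Jack
  - ticket 3 (Missing icon): agent_id=NULL, no match -> kept with NULL
  - ticket 4 (Wrong total): agent_id=1 -> matches Jack
Match against tickets (self):
  - ticket 1 (Race condition): blocked_by=NULL -> NULL
  - ticket 2 (Login fails): blocked_by=1 -> Race condition
  - ticket 3 (Missing icon): blocked_by=2 -> Login fails
  - ticket 4 (Wrong total): blocked_by=3 -> Missing icon

SQL:
SELECT a.title, b.name AS agent, c.title AS blocked_by
FROM tickets a
LEFT JOIN agents b ON a.agent_id = b.id
LEFT JOIN tickets c ON a.blocked_by = c.id

Result:
title          | agent | blocked_by    
---------------+-------+---------------
Race condition | Grace | NULL          
Login fails    | Jack  | Race condition
Missing icon   | NULL  | Login fails   
Wrong total    | Jack  | Missing icon  


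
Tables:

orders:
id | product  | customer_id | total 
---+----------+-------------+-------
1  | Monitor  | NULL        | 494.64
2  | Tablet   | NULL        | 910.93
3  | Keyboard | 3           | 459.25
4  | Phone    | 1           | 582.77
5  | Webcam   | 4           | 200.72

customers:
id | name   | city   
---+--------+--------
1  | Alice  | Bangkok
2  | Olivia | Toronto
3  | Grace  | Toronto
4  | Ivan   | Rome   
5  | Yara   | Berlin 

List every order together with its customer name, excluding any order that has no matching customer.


INNER JOIN keeps only orders rows whose customer_id matches an id in customers. Walk through each order:
  - order 1 (Monitor): customer_id=NULL, no match -> dropped
  - order 2 (Tablet): customer_id=NULL, no match -> dropped
  - order 3 (Keyboard): customer_id=3 -> matches Grace
  - order 4 (Phone): customer_id=1 -> matches Alice
  - order 5 (Webcam): customer_id=4 -> matches Ivan
So 2 of 5 rows are dropped.

SQL:
SELECT a.product, b.name AS customer
FROM orders a
INNER JOIN customers b ON a.customer_id = b.id

Result:
product  | customer
---------+---------
Keyboard | Grace   
Phone    | Alice   
Webcam   | Ivan    


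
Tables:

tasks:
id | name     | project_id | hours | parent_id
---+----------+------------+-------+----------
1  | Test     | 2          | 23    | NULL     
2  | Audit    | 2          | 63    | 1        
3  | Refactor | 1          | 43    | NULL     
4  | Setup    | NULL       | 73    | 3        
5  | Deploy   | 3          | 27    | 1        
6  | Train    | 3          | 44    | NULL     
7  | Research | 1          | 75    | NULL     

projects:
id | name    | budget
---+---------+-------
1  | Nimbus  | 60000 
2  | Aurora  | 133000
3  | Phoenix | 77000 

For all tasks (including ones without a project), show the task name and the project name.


LEFT JOIN keeps every row from tasks (the left table); where project_id has no match in projects, the project columns become NULL. Walk through each task:
  - task 1 (Test): project_id=2 -> matches Aurora
  - task 2 (Audit): project_id=2 -> matches Aurora
  - task 3 (Refactor): project_id=1 -> matches Nimbus
  - task 4 (Setup): project_id=NULL, no match -> kept with NULL
  - task 5 (Deploy): project_id=3 -> matches Phoenix
  - task 6 (Train): project_id=3 -> matches Phoenix
  - task 7 (Research): project_id=1 -> matches Nimbus
All 7 rows appear; 1 has NULL project.

SQL:
SELECT a.name, b.name AS project
FROM tasks a
LEFT JOIN projects b ON a.project_id = b.id

Result:
name     | project
---------+--------
Test     | Aurora 
Audit    | Aurora 
Refactor | Nimbus 
Setup    | NULL   
Deploy   | Phoenix
Train    | Phoenix
Research | Nimbus 


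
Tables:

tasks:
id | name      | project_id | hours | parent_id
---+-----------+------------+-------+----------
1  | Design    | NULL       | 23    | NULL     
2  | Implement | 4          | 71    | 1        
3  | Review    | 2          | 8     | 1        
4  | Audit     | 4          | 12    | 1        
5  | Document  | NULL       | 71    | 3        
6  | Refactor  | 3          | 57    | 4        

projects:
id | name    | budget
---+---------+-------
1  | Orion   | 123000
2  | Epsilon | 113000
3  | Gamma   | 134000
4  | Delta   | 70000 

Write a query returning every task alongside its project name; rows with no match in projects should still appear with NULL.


LEFT JOIN keeps every row from tasks (the left table); where project_id has no match in projects, the project columns become NULL. Walk through each task:
  - task 1 (Design): project_id=NULL, no match -> kept with NULL
  - task 2 (Implement): project_id=4 -> matches Delta
  - task 3 (Review): project_id=2 -> matches Epsilon
  - task 4 (Audit): project_id=4 -> matches Delta
  - task 5 (Document): project_id=NULL, no match -> kept with NULL
  - task 6 (Refactor): project_id=3 -> matches Gamma
All 6 rows appear; 2 have NULL project.

SQL:
SELECT a.name, b.name AS project
FROM tasks a
LEFT JOIN projects b ON a.project_id = b.id

Result:
name      | project
----------+--------
Design    | NULL   
Implement | Delta  
Review    | Epsilon
Audit     | Delta  
Document  | NULL   
Refactor  | Gamma  


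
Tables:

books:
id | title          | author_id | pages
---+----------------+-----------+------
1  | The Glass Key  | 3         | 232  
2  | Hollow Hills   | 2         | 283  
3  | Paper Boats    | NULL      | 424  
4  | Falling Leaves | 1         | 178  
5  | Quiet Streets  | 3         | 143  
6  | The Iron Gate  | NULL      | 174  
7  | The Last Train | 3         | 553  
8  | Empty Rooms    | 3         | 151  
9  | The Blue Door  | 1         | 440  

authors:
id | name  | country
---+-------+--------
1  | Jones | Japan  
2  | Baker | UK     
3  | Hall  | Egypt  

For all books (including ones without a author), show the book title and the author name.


LEFT JOIN keeps every row from books (the left table); where author_id has no match in authors, the author columns become NULL. Walk through each book:
  - book 1 (The Glass Key): author_id=3 -> matches Hall
  - book 2 (Hollow Hills): author_id=2 -> matches Baker
  - book 3 (Paper Boats): author_id=NULL, no match -> kept with NULL
  - book 4 (Falling Leaves): author_id=1 -> matches Jones
  - book 5 (Quiet Streets): author_id=3 -> matches Hall
  - book 6 (The Iron Gate): author_id=NULL, no match -> kept with NULL
  - book 7 (The Last Train): author_id=3 -> matches Hall
  - book 8 (Empty Rooms): author_id=3 -> matches Hall
  - book 9 (The Blue Door): author_id=1 -> matches Jones
All 9 rows appear; 2 have NULL author.

SQL:
SELECT a.title, b.name AS author
FROM books a
LEFT JOIN authors b ON a.author_id = b.id

Result:
title          | author
---------------+-------
The Glass Key  | Hall  
Hollow Hills   | Baker 
Paper Boats    | NULL  
Falling Leaves | Jones 
Quiet Streets  | Hall  
The Iron Gate  | NULL  
The Last Train | Hall  
Empty Rooms    | Hall  
The Blue Door  | Jones 


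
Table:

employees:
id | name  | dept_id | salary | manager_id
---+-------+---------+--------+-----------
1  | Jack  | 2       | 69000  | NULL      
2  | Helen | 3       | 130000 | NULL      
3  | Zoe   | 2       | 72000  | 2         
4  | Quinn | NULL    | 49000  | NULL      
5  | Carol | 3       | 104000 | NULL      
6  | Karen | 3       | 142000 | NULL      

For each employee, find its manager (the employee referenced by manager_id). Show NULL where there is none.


This is a self-join: employees is joined to a second copy of itself, matching each row's manager_id to another row's id. Use LEFT JOIN so rows with manager_id=NULL are kept.
  - employee 1 (Jack): manager_id=NULL -> NULL
  - employee 2 (Helen): manager_id=NULL -> NULL
  - employee 3 (Zoe): manager_id=2 -> Helen
  - employee 4 (Quinn): manager_id=NULL -> NULL
  - employee 5 (Carol): manager_id=NULL -> NULL
  - employee 6 (Karen): manager_id=NULL -> NULL

SQL:
SELECT a.name AS item, b.name AS manager
FROM employees a
LEFT JOIN employees b ON a.manager_id = b.id

Result:
item  | manager
------+--------
Jack  | NULL   
Helen | NULL   
Zoe   | Helen  
Quinn | NULL   
Carol | NULL   
Karen | NULL   


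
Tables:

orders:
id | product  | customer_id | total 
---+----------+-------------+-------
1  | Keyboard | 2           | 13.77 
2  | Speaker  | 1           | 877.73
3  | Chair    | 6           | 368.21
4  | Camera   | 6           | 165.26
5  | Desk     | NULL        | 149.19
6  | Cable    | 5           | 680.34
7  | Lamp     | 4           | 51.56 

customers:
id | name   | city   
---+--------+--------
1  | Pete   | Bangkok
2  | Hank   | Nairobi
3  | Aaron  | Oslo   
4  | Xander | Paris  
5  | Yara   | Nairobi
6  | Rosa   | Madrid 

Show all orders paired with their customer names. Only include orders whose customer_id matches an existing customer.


INNER JOIN keeps only orders rows whose customer_id matches an id in customers. Walk through each order:
  - order 1 (Keyboard): customer_id=2 -> matches Hank
  - order 2 (Speaker): customer_id=1 -> matches Pete
  - order 3 (Chair): customer_id=6 -> matches Rosa
  - order 4 (Camera): customer_id=6 -> matches Rosa
  - order 5 (Desk): customer_id=NULL, no match -> dropped
  - order 6 (Cable): customer_id=5 -> matches Yara
  - order 7 (Lamp): customer_id=4 -> matches Xander
So 1 of 7 rows is dropped.

SQL:
SELECT a.product, b.name AS customer
FROM orders a
INNER JOIN customers b ON a.customer_id = b.id

Result:
product  | customer
---------+---------
Keyboard | Hank    
Speaker  | Pete    
Chair    | Rosa    
Camera   | Rosa    
Cable    | Yara    
Lamp     | Xander  


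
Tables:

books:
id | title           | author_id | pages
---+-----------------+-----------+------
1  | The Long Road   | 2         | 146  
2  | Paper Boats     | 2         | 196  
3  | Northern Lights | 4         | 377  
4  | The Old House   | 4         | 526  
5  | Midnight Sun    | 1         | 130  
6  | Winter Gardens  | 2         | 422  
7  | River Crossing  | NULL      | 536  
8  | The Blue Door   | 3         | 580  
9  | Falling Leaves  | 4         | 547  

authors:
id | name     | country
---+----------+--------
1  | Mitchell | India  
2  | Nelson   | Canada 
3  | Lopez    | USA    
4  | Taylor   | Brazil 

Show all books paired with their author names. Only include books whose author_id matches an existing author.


INNER JOIN keeps only books rows whose author_id matches an id in authors. Walk through each book:
  - book 1 (The Long Road): author_id=2 -> matches Nelson
  - book 2 (Paper Boats): author_id=2 -> matches Nelson
  - book 3 (Northern Lights): author_id=4 -> matches Taylor
  - book 4 (The Old House): author_id=4 -> matches Taylor
  - book 5 (Midnight Sun): author_id=1 -> matches Mitchell
  - book 6 (Winter Gardens): author_id=2 -> matches Nelson
  - book 7 (River Crossing): author_id=NULL, no match -> dropped
  - book 8 (The Blue Door): author_id=3 -> matches Lopez
  - book 9 (Falling Leaves): author_id=4 -> matches Taylor
So 1 of 9 rows is dropped.

SQL:
SELECT a.title, b.name AS author
FROM books a
INNER JOIN authors b ON a.author_id = b.id

Result:
title           | author  
----------------+---------
The Long Road   | Nelson  
Paper Boats     | Nelson  
Northern Lights | Taylor  
The Old House   | Taylor  
Midnight Sun    | Mitchell
Winter Gardens  | Nelson  
The Blue Door   | Lopez   
Falling Leaves  | Taylor  


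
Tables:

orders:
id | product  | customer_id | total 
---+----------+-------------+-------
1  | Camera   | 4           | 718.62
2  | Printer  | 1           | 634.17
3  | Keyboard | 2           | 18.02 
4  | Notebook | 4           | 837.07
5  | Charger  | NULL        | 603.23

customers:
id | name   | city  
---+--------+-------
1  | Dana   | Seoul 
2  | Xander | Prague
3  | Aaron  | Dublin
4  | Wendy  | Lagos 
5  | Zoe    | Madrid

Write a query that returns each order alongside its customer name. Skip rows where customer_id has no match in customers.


INNER JOIN keeps only orders rows whose customer_id matches an id in customers. Walk through each order:
  - order 1 (Camera): customer_id=4 -> matches Wendy
  - order 2 (Printer): customer_id=1 -> matches Dana
  - order 3 (Keyboard): customer_id=2 -> matches Xander
  - order 4 (Notebook): customer_id=4 -> matches Wendy
  - order 5 (Charger): customer_id=NULL, no match -> dropped
So 1 of 5 rows is dropped.

SQL:
SELECT a.product, b.name AS customer
FROM orders a
INNER JOIN customers b ON a.customer_id = b.id

Result:
product  | customer
---------+---------
Camera   | Wendy   
Printer  | Dana    
Keyboard | Xander  
Notebook | Wendy   


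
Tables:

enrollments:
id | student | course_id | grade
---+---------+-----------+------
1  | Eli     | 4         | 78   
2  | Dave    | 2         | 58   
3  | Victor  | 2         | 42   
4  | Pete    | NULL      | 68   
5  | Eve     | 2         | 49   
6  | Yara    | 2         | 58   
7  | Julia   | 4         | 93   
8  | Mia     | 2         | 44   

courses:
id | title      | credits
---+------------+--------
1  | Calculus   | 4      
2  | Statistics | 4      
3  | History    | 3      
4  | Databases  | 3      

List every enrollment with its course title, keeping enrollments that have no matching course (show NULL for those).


LEFT JOIN keeps every row from enrollments (the left table); where course_id has no match in courses, the course columns become NULL. Walk through each enrollment:
  - enrollment 1 (Eli): course_id=4 -> matches Databases
  - enrollment 2 (Dave): course_id=2 -> matches Statistics
  - enrollment 3 (Victor): course_id=2 -> matches Statistics
  - enrollment 4 (Pete): course_id=NULL, no match -> kept with NULL
  - enrollment 5 (Eve): course_id=2 -> matches Statistics
  - enrollment 6 (Yara): course_id=2 -> matches Statistics
  - enrollment 7 (Julia): course_id=4 -> matches Databases
  - enrollment 8 (Mia): course_id=2 -> matches Statistics
All 8 rows appear; 1 has NULL course.

SQL:
SELECT a.student, b.title AS course
FROM enrollments a
LEFT JOIN courses b ON a.course_id = b.id

Result:
student | course    
--------+-----------
Eli     | Databases 
Dave    | Statistics
Victor  | Statistics
Pete    | NULL      
Eve     | Statistics
Yara    | Statistics
Julia   | Databases 
Mia     | Statistics


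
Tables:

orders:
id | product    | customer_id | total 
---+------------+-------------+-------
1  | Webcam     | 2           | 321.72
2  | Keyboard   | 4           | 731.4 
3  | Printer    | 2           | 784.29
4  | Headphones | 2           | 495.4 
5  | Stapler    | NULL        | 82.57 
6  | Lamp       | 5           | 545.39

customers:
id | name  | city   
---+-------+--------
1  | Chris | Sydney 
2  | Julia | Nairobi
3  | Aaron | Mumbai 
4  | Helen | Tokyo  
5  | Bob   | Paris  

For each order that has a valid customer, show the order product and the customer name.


INNER JOIN keeps only orders rows whose customer_id matches an id in customers. Walk through each order:
  - order 1 (Webcam): customer_id=2 -> matches Julia
  - order 2 (Keyboard): customer_id=4 -> matches Helen
  - order 3 (Printer): customer_id=2 -> matches Julia
  - order 4 (Headphones): customer_id=2 -> matches Julia
  - order 5 (Stapler): customer_id=NULL, no match -> dropped
  - order 6 (Lamp): customer_id=5 -> matches Bob
So 1 of 6 rows is dropped.

SQL:
SELECT a.product, b.name AS customer
FROM orders a
INNER JOIN customers b ON a.customer_id = b.id

Result:
product    | customer
-----------+---------
Webcam     | Julia   
Keyboard   | Helen   
Printer    | Julia   
Headphones | Julia   
Lamp       | Bob     


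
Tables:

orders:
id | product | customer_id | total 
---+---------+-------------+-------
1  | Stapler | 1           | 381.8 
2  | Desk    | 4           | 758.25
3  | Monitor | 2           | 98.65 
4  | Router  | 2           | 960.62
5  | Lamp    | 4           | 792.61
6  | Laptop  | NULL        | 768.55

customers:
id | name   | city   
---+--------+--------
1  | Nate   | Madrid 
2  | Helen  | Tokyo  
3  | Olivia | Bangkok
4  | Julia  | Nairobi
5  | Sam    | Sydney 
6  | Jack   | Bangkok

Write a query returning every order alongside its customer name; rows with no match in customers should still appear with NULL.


LEFT JOIN keeps every row from orders (the left table); where customer_id has no match in customers, the customer columns become NULL. Walk through each order:
  - order 1 (Stapler): customer_id=1 -> matches Nate
  - order 2 (Desk): customer_id=4 -> matches Julia
  - order 3 (Monitor): customer_id=2 -> matches Helen
  - order 4 (Router): customer_id=2 -> matches Helen
  - order 5 (Lamp): customer_id=4 -> matches Julia
  - order 6 (Laptop): customer_id=NULL, no match -> kept with NULL
All 6 rows appear; 1 has NULL customer.

SQL:
SELECT a.product, b.name AS customer
FROM orders a
LEFT JOIN customers b ON a.customer_id = b.id

Result:
product | customer
--------+---------
Stapler | Nate    
Desk    | Julia   
Monitor | Helen   
Router  | Helen   
Lamp    | Julia   
Laptop  | NULL    


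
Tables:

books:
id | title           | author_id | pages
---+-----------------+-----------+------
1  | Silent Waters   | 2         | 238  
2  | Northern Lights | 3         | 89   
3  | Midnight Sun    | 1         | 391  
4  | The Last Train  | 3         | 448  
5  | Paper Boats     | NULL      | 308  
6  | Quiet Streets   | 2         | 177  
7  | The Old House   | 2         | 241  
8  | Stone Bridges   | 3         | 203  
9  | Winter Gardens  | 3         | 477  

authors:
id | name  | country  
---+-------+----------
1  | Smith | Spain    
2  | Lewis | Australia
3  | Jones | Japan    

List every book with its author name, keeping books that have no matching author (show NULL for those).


LEFT JOIN keeps every row from books (the left table); where author_id has no match in authors, the author columns become NULL. Walk through each book:
  - book 1 (Silent Waters): author_id=2 -> matches Lewis
  - book 2 (Northern Lights): author_id=3 -> matches Jones
  - book 3 (Midnight Sun): author_id=1 -> matches Smith
  - book 4 (The Last Train): author_id=3 -> matches Jones
  - book 5 (Paper Boats): author_id=NULL, no match -> kept with NULL
  - book 6 (Quiet Streets): author_id=2 -> matches Lewis
  - book 7 (The Old House): author_id=2 -> matches Lewis
  - book 8 (Stone Bridges): author_id=3 -> matches Jones
  - book 9 (Winter Gardens): author_id=3 -> matches Jones
All 9 rows appear; 1 has NULL author.

SQL:
SELECT a.title, b.name AS author
FROM books a
LEFT JOIN authors b ON a.author_id = b.id

Result:
title           | author
----------------+-------
Silent Waters   | Lewis 
Northern Lights | Jones 
Midnight Sun    | Smith 
The Last Train  | Jones 
Paper Boats     | NULL  
Quiet Streets   | Lewis 
The Old House   | Lewis 
Stone Bridges   | Jones 
Winter Gardens  | Jones 


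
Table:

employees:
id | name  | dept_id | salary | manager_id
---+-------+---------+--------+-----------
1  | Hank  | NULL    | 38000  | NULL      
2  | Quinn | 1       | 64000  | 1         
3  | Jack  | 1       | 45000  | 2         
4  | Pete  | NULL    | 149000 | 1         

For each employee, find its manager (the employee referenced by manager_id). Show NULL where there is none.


This is a self-join: employees is joined to a second copy of itself, matching each row's manager_id to another row's id. Use LEFT JOIN so rows with manager_id=NULL are kept.
  - employee 1 (Hank): manager_id=NULL -> NULL
  - employee 2 (Quinn): manager_id=1 -> Hank
  - employee 3 (Jack): manager_id=2 -> Quinn
  - employee 4 (Pete): manager_id=1 -> Hank

SQL:
SELECT a.name AS item, b.name AS manager
FROM employees a
LEFT JOIN employees b ON a.manager_id = b.id

Result:
item  | manager
------+--------
Hank  | NULL   
Quinn | Hank   
Jack  | Quinn  
Pete  | Hank   


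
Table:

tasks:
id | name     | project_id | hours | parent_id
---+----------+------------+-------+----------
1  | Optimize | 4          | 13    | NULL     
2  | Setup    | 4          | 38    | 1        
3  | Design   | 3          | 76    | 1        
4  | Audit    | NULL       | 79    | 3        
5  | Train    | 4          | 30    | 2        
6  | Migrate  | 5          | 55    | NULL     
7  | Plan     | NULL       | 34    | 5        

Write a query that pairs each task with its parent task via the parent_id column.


This is a self-join: tasks is joined to a second copy of itself, matching each row's parent_id to another row's id. Use LEFT JOIN so rows with parent_id=NULL are kept.
  - task 1 (Optimize): parent_id=NULL -> NULL
  - task 2 (Setup): parent_id=1 -> Optimize
  - task 3 (Design): parent_id=1 -> Optimize
  - task 4 (Audit): parent_id=3 -> Design
  - task 5 (Train): parent_id=2 -> Setup
  - task 6 (Migrate): parent_id=NULL -> NULL
  - task 7 (Plan): parent_id=5 -> Train

SQL:
SELECT a.name AS item, b.name AS parent
FROM tasks a
LEFT JOIN tasks b ON a.parent_id = b.id

Result:
item     | parent  
---------+---------
Optimize | NULL    
Setup    | Optimize
Design   | Optimize
Audit    | Design  
Train    | Setup   
Migrate  | NULL    
Plan     | Train   


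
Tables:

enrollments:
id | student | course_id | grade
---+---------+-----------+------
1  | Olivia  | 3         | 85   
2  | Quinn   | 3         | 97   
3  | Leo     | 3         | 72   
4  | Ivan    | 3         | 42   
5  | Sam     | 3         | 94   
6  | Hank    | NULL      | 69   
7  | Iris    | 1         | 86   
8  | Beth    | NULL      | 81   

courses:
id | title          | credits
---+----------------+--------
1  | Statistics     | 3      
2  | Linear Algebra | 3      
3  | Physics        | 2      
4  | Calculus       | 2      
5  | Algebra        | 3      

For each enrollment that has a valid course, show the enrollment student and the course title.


INNER JOIN keeps only enrollments rows whose course_id matches an id in courses. Walk through each enrollment:
  - enrollment 1 (Olivia): course_id=3 -> matches Physics
  - enrollment 2 (Quinn): course_id=3 -> matches Physics
  - enrollment 3 (Leo): course_id=3 -> matches Physics
  - enrollment 4 (Ivan): course_id=3 -> matches Physics
  - enrollment 5 (Sam): course_id=3 -> matches Physics
  - enrollment 6 (Hank): course_id=NULL, no match -> dropped
  - enrollment 7 (Iris): course_id=1 -> matches Statistics
  - enrollment 8 (Beth): course_id=NULL, no match -> dropped
So 2 of 8 rows are dropped.

SQL:
SELECT a.student, b.title AS course
FROM enrollments a
INNER JOIN courses b ON a.course_id = b.id

Result:
student | course    
--------+-----------
Olivia  | Physics   
Quinn   | Physics   
Leo     | Physics   
Ivan    | Physics   
Sam     | Physics   
Iris    | Statistics


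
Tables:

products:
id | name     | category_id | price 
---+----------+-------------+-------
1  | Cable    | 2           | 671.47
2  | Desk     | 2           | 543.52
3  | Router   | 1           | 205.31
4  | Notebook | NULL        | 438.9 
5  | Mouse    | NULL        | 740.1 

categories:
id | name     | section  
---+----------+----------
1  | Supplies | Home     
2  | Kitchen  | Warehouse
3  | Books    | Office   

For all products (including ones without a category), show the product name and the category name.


LEFT JOIN keeps every row from products (the left table); where category_id has no match in categories, the category columns become NULL. Walk through each product:
  - product 1 (Cable): category_id=2 -> matches Kitchen
  - product 2 (Desk): category_id=2 -> matches Kitchen
  - product 3 (Router): category_id=1 -> matches Supplies
  - product 4 (Notebook): category_id=NULL, no match -> kept with NULL
  - product 5 (Mouse): category_id=NULL, no match -> kept with NULL
All 5 rows appear; 2 have NULL category.

SQL:
SELECT a.name, b.name AS category
FROM products a
LEFT JOIN categories b ON a.category_id = b.id

Result:
name     | category
---------+---------
Cable    | Kitchen 
Desk     | Kitchen 
Router   | Supplies
Notebook | NULL    
Mouse    | NULL    


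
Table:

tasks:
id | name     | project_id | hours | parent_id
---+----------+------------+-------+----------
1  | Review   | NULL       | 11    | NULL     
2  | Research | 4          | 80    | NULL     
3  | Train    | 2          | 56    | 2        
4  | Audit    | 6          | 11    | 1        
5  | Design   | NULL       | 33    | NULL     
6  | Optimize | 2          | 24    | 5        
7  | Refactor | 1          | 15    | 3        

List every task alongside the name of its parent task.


This is a self-join: tasks is joined to a second copy of itself, matching each row's parent_id to another row's id. Use LEFT JOIN so rows with parent_id=NULL are kept.
  - task 1 (Review): parent_id=NULL -> NULL
  - task 2 (Research): parent_id=NULL -> NULL
  - task 3 (Train): parent_id=2 -> Research
  - task 4 (Audit): parent_id=1 -> Review
  - task 5 (Design): parent_id=NULL -> NULL
  - task 6 (Optimize): parent_id=5 -> Design
  - task 7 (Refactor): parent_id=3 -> Train

SQL:
SELECT a.name AS item, b.name AS parent
FROM tasks a
LEFT JOIN tasks b ON a.parent_id = b.id

Result:
item     | parent  
---------+---------
Review   | NULL    
Research | NULL    
Train    | Research
Audit    | Review  
Design   | NULL    
Optimize | Design  
Refactor | Train   


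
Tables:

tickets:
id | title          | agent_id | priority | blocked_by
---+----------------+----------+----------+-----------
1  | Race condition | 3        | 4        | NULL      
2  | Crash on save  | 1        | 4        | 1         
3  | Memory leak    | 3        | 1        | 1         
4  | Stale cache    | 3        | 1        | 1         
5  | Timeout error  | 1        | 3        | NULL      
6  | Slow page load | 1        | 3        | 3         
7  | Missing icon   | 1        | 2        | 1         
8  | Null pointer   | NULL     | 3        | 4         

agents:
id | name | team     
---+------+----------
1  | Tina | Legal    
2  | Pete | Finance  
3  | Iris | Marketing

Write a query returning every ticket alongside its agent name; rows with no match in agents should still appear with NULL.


LEFT JOIN keeps every row from tickets (the left table); where agent_id has no match in agents, the agent columns become NULL. Walk through each ticket:
  - ticket 1 (Race condition): agent_id=3 -> matches Iris
  - ticket 2 (Crash on save): agent_id=1 -> matches Tina
  - ticket 3 (Memory leak): agent_id=3 -> matches Iris
  - ticket 4 (Stale cache): agent_id=3 -> matches Iris
  - ticket 5 (Timeout error): agent_id=1 -> matches Tina
  - ticket 6 (Slow page load): agent_id=1 -> matches Tina
  - ticket 7 (Missing icon): agent_id=1 -> matches Tina
  - ticket 8 (Null pointer): agent_id=NULL, no match -> kept with NULL
All 8 rows appear; 1 has NULL agent.

SQL:
SELECT a.title, b.name AS agent
FROM tickets a
LEFT JOIN agents b ON a.agent_id = b.id

Result:
title          | agent
---------------+------
Race condition | Iris 
Crash on save  | Tina 
Memory leak    | Iris 
Stale cache    | Iris 
Timeout error  | Tina 
Slow page load | Tina 
Missing icon   | Tina 
Null pointer   | NULL 


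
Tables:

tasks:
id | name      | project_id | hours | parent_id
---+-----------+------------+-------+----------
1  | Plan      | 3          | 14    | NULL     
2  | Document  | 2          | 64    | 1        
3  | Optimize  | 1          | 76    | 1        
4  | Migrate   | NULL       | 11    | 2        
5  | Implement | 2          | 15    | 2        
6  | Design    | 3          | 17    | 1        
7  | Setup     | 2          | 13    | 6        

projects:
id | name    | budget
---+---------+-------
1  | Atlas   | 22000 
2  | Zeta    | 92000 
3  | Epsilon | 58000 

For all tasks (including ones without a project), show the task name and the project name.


LEFT JOIN keeps every row from tasks (the left table); where project_id has no match in projects, the project columns become NULL. Walk through each task:
  - task 1 (Plan): project_id=3 -> matches Epsilon
  - task 2 (Document): project_id=2 -> matches Zeta
  - task 3 (Optimize): project_id=1 -> matches Atlas
  - task 4 (Migrate): project_id=NULL, no match -> kept with NULL
  - task 5 (Implement): project_id=2 -> matches Zeta
  - task 6 (Design): project_id=3 -> matches Epsilon
  - task 7 (Setup): project_id=2 -> matches Zeta
All 7 rows appear; 1 has NULL project.

SQL:
SELECT a.name, b.name AS project
FROM tasks a
LEFT JOIN projects b ON a.project_id = b.id

Result:
name      | project
----------+--------
Plan      | Epsilon
Document  | Zeta   
Optimize  | Atlas  
Migrate   | NULL   
Implement | Zeta   
Design    | Epsilon
Setup     | Zeta   


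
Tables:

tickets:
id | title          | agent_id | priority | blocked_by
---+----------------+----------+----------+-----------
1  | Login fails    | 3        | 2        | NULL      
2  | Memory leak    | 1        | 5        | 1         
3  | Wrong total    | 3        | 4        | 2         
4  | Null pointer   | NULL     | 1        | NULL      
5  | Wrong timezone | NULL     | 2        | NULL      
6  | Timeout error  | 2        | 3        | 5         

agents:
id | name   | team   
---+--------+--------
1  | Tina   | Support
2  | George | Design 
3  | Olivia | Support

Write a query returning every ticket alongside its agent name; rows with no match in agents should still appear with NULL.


LEFT JOIN keeps every row from tickets (the left table); where agent_id has no match in agents, the agent columns become NULL. Walk through each ticket:
  - ticket 1 (Login fails): agent_id=3 -> matches Olivia
  - ticket 2 (Memory leak): agent_id=1 -> matches Tina
  - ticket 3 (Wrong total): agent_id=3 -> matches Olivia
  - ticket 4 (Null pointer): agent_id=NULL, no match -> kept with NULL
  - ticket 5 (Wrong timezone): agent_id=NULL, no match -> kept with NULL
  - ticket 6 (Timeout error): agent_id=2 -> matches George
All 6 rows appear; 2 have NULL agent.

SQL:
SELECT a.title, b.name AS agent
FROM tickets a
LEFT JOIN agents b ON a.agent_id = b.id

Result:
title          | agent 
---------------+-------
Login fails    | Olivia
Memory leak    | Tina  
Wrong total    | Olivia
Null pointer   | NULL  
Wrong timezone | NULL  
Timeout error  | George


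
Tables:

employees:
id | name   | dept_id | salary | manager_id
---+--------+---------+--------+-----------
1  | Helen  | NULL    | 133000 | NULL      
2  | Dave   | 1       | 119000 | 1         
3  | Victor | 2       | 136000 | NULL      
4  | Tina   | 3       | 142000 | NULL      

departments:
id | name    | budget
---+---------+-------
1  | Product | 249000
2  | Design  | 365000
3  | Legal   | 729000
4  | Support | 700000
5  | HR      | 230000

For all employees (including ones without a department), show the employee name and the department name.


LEFT JOIN keeps every row from employees (the left table); where dept_id has no match in departments, the department columns become NULL. Walk through each employee:
  - employee 1 (Helen): dept_id=NULL, no match -> kept with NULL
  - employee 2 (Dave): dept_id=1 -> matches Product
  - employee 3 (Victor): dept_id=2 -> matches Design
  - employee 4 (Tina): dept_id=3 -> matches Legal
All 4 rows appear; 1 has NULL department.

SQL:
SELECT a.name, b.name AS department
FROM employees a
LEFT JOIN departments b ON a.dept_id = b.id

Result:
name   | department
-------+-----------
Helen  | NULL      
Dave   | Product   
Victor | Design    
Tina   | Legal     


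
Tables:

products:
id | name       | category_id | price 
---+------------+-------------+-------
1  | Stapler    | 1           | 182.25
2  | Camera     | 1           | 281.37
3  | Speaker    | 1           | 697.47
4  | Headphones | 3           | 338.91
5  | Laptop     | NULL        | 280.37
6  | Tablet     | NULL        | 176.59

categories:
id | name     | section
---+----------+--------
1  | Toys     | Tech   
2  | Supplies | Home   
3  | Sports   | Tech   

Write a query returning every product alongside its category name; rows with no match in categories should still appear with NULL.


LEFT JOIN keeps every row from products (the left table); where category_id has no match in categories, the category columns become NULL. Walk through each product:
  - product 1 (Stapler): category_id=1 -> matches Toys
  - product 2 (Camera): category_id=1 -> matches Toys
  - product 3 (Speaker): category_id=1 -> matches Toys
  - product 4 (Headphones): category_id=3 -> matches Sports
  - product 5 (Laptop): category_id=NULL, no match -> kept with NULL
  - product 6 (Tablet): category_id=NULL, no match -> kept with NULL
All 6 rows appear; 2 have NULL category.

SQL:
SELECT a.name, b.name AS category
FROM products a
LEFT JOIN categories b ON a.category_id = b.id

Result:
name       | category
-----------+---------
Stapler    | Toys    
Camera     | Toys    
Speaker    | Toys    
Headphones | Sports  
Laptop     | NULL    
Tablet     | NULL    


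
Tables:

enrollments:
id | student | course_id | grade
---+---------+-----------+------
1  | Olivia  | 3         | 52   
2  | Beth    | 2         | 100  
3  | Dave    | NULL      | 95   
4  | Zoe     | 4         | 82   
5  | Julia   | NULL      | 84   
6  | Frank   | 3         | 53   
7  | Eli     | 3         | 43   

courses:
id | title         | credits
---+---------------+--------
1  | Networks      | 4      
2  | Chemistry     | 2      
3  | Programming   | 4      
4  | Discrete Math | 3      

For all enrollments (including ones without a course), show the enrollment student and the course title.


LEFT JOIN keeps every row from enrollments (the left table); where course_id has no match in courses, the course columns become NULL. Walk through each enrollment:
  - enrollment 1 (Olivia): course_id=3 -> matches Programming
  - enrollment 2 (Beth): course_id=2 -> matches Chemistry
  - enrollment 3 (Dave): course_id=NULL, no match -> kept with NULL
  - enrollment 4 (Zoe): course_id=4 -> matches Discrete Math
  - enrollment 5 (Julia): course_id=NULL, no match -> kept with NULL
  - enrollment 6 (Frank): course_id=3 -> matches Programming
  - enrollment 7 (Eli): course_id=3 -> matches Programming
All 7 rows appear; 2 have NULL course.

SQL:
SELECT a.student, b.title AS course
FROM enrollments a
LEFT JOIN courses b ON a.course_id = b.id

Result:
student | course       
--------+--------------
Olivia  | Programming  
Beth    | Chemistry    
Dave    | NULL         
Zoe     | Discrete Math
Julia   | NULL         
Frank   | Programming  
Eli     | Programming  


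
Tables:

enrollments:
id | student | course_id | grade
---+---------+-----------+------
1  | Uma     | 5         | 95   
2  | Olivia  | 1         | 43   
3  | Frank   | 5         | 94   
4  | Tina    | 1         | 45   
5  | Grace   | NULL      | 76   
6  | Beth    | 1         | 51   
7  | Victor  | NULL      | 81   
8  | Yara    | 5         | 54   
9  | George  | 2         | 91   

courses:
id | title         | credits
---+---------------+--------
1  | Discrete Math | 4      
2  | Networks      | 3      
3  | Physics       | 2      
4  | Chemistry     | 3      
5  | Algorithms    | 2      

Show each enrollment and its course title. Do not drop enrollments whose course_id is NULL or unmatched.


LEFT JOIN keeps every row from enrollments (the left table); where course_id has no match in courses, the course columns become NULL. Walk through each enrollment:
  - enrollment 1 (Uma): course_id=5 -> matches Algorithms
  - enrollment 2 (Olivia): course_id=1 -> matches Discrete Math
  - enrollment 3 (Frank): course_id=5 -> matches Algorithms
  - enrollment 4 (Tina): course_id=1 -> matches Discrete Math
  - enrollment 5 (Grace): course_id=NULL, no match -> kept with NULL
  - enrollment 6 (Beth): course_id=1 -> matches Discrete Math
  - enrollment 7 (Victor): course_id=NULL, no match -> kept with NULL
  - enrollment 8 (Yara): course_id=5 -> matches Algorithms
  - enrollment 9 (George): course_id=2 -> matches Networks
All 9 rows appear; 2 have NULL course.

SQL:
SELECT a.student, b.title AS course
FROM enrollments a
LEFT JOIN courses b ON a.course_id = b.id

Result:
student | course       
--------+--------------
Uma     | Algorithms   
Olivia  | Discrete Math
Frank   | Algorithms   
Tina    | Discrete Math
Grace   | NULL         
Beth    | Discrete Math
Victor  | NULL         
Yara    | Algorithms   
George  | Networks     


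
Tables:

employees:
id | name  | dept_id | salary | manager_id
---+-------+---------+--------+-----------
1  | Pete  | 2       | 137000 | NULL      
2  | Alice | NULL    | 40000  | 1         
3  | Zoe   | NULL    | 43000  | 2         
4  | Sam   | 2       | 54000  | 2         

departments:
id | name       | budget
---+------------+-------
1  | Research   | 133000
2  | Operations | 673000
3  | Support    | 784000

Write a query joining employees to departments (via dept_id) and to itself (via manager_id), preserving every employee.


Two LEFT JOINs from the same base table employees: one to departments via dept_id, one to employees itself via manager_id. Both are LEFT so every employee is preserved.
Match against departments:
  - employee 1 (Pete): dept_id=2 -> matches Operations
  - employee 2 (Alice): dept_id=NULL, no match -> kept with NULL
  - employee 3 (Zoe): dept_id=NULL, no match -> kept with NULL
  - employee 4 (Sam): dept_id=2 -> matches Operations
Match against employees (self):
  - employee 1 (Pete): manager_id=NULL -> NULL
  - employee 2 (Alice): manager_id=1 -> Pete
  - employee 3 (Zoe): manager_id=2 -> Alice
  - employee 4 (Sam): manager_id=2 -> Alice

SQL:
SELECT a.name, b.name AS department, c.name AS manager
FROM employees a
LEFT JOIN departments b ON a.dept_id = b.id
LEFT JOIN employees c ON a.manager_id = c.id

Result:
name  | department | manager
------+------------+--------
Pete  | Operations | NULL   
Alice | NULL       | Pete   
Zoe   | NULL       | Alice  
Sam   | Operations | Alice  


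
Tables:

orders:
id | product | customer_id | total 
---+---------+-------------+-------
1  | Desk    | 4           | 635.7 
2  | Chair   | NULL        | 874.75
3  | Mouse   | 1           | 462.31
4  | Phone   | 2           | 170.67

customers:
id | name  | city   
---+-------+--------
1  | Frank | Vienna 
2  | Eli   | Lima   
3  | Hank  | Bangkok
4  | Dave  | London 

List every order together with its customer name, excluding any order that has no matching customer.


INNER JOIN keeps only orders rows whose customer_id matches an id in customers. Walk through each order:
  - order 1 (Desk): customer_id=4 -> matches Dave
  - order 2 (Chair): customer_id=NULL, no match -> dropped
  - order 3 (Mouse): customer_id=1 -> matches Frank
  - order 4 (Phone): customer_id=2 -> matches Eli
So 1 of 4 rows is dropped.

SQL:
SELECT a.product, b.name AS customer
FROM orders a
INNER JOIN customers b ON a.customer_id = b.id

Result:
product | customer
--------+---------
Desk    | Dave    
Mouse   | Frank   
Phone   | Eli     
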